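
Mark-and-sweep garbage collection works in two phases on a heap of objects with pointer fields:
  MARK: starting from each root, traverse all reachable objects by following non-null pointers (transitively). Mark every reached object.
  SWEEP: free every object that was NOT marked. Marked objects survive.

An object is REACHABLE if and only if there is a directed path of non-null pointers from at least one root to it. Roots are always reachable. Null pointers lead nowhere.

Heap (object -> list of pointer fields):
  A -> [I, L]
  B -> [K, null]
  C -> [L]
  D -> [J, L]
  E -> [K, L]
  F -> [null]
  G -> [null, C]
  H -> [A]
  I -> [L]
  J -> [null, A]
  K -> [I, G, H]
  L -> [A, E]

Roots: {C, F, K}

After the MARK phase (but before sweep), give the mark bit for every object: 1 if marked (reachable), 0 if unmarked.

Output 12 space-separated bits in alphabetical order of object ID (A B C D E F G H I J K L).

Roots: C F K
Mark C: refs=L, marked=C
Mark F: refs=null, marked=C F
Mark K: refs=I G H, marked=C F K
Mark L: refs=A E, marked=C F K L
Mark I: refs=L, marked=C F I K L
Mark G: refs=null C, marked=C F G I K L
Mark H: refs=A, marked=C F G H I K L
Mark A: refs=I L, marked=A C F G H I K L
Mark E: refs=K L, marked=A C E F G H I K L
Unmarked (collected): B D J

Answer: 1 0 1 0 1 1 1 1 1 0 1 1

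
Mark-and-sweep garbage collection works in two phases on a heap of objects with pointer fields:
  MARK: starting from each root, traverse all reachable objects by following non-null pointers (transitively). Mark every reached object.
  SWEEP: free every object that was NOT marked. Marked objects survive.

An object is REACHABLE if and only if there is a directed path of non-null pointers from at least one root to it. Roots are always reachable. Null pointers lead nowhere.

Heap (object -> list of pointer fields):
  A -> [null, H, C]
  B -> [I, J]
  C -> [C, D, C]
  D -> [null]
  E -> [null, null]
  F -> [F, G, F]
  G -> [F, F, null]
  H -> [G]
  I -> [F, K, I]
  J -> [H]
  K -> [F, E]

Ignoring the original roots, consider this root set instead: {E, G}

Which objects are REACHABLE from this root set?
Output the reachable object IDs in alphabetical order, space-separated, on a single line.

Answer: E F G

Derivation:
Roots: E G
Mark E: refs=null null, marked=E
Mark G: refs=F F null, marked=E G
Mark F: refs=F G F, marked=E F G
Unmarked (collected): A B C D H I J K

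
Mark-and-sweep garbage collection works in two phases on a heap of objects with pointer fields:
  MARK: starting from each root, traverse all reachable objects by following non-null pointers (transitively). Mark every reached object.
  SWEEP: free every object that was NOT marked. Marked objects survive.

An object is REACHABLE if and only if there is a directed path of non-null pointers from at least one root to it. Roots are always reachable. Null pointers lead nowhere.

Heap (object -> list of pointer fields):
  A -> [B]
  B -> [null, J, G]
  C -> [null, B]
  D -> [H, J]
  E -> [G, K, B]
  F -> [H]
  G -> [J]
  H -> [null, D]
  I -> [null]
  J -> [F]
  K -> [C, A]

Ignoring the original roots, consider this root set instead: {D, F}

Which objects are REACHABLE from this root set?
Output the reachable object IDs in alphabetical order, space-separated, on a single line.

Roots: D F
Mark D: refs=H J, marked=D
Mark F: refs=H, marked=D F
Mark H: refs=null D, marked=D F H
Mark J: refs=F, marked=D F H J
Unmarked (collected): A B C E G I K

Answer: D F H J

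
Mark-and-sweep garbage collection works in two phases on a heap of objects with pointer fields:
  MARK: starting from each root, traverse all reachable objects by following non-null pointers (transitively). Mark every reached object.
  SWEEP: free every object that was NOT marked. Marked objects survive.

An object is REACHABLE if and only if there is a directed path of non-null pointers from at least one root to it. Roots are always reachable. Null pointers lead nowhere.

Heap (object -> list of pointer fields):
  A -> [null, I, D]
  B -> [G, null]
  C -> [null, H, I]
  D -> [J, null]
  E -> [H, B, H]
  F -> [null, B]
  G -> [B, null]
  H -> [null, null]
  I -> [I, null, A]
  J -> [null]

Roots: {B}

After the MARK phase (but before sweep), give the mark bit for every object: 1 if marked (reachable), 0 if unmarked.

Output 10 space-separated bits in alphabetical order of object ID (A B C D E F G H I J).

Answer: 0 1 0 0 0 0 1 0 0 0

Derivation:
Roots: B
Mark B: refs=G null, marked=B
Mark G: refs=B null, marked=B G
Unmarked (collected): A C D E F H I J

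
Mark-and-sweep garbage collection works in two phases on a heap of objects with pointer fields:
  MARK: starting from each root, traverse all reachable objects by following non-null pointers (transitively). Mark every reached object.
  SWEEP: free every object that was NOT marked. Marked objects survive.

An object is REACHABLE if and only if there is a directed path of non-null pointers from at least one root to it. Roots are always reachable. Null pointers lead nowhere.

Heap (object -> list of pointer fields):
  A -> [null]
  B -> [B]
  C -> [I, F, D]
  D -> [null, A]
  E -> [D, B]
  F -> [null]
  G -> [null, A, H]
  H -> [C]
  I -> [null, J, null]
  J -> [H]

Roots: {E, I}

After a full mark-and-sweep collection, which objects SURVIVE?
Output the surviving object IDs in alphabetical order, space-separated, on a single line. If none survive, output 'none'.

Roots: E I
Mark E: refs=D B, marked=E
Mark I: refs=null J null, marked=E I
Mark D: refs=null A, marked=D E I
Mark B: refs=B, marked=B D E I
Mark J: refs=H, marked=B D E I J
Mark A: refs=null, marked=A B D E I J
Mark H: refs=C, marked=A B D E H I J
Mark C: refs=I F D, marked=A B C D E H I J
Mark F: refs=null, marked=A B C D E F H I J
Unmarked (collected): G

Answer: A B C D E F H I J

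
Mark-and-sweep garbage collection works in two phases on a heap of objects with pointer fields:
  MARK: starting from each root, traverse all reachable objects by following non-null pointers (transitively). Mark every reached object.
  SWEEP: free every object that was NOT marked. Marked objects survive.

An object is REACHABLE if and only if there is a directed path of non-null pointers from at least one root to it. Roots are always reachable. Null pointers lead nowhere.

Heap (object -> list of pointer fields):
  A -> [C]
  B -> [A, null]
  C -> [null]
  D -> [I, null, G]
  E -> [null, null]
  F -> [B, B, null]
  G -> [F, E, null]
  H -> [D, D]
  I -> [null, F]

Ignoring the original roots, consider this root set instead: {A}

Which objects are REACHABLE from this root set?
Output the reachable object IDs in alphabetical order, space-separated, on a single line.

Roots: A
Mark A: refs=C, marked=A
Mark C: refs=null, marked=A C
Unmarked (collected): B D E F G H I

Answer: A C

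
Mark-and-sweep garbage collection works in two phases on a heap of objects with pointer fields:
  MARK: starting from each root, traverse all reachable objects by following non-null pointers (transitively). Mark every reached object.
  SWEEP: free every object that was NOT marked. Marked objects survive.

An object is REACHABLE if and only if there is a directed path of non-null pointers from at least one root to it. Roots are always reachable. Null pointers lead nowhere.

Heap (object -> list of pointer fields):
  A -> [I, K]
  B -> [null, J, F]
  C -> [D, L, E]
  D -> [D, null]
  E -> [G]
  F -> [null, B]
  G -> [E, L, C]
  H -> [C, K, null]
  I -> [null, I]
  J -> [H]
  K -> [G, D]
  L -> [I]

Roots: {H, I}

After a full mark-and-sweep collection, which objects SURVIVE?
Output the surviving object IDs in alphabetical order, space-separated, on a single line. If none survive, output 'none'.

Roots: H I
Mark H: refs=C K null, marked=H
Mark I: refs=null I, marked=H I
Mark C: refs=D L E, marked=C H I
Mark K: refs=G D, marked=C H I K
Mark D: refs=D null, marked=C D H I K
Mark L: refs=I, marked=C D H I K L
Mark E: refs=G, marked=C D E H I K L
Mark G: refs=E L C, marked=C D E G H I K L
Unmarked (collected): A B F J

Answer: C D E G H I K L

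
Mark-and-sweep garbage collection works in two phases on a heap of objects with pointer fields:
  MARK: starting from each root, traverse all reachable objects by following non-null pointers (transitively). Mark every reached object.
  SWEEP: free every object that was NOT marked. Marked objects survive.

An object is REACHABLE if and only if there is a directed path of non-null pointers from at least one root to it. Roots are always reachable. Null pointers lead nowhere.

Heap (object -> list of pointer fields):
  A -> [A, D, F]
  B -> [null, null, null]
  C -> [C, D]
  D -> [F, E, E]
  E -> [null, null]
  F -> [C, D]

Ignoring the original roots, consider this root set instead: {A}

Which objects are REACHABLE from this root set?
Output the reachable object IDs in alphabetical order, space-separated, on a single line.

Roots: A
Mark A: refs=A D F, marked=A
Mark D: refs=F E E, marked=A D
Mark F: refs=C D, marked=A D F
Mark E: refs=null null, marked=A D E F
Mark C: refs=C D, marked=A C D E F
Unmarked (collected): B

Answer: A C D E F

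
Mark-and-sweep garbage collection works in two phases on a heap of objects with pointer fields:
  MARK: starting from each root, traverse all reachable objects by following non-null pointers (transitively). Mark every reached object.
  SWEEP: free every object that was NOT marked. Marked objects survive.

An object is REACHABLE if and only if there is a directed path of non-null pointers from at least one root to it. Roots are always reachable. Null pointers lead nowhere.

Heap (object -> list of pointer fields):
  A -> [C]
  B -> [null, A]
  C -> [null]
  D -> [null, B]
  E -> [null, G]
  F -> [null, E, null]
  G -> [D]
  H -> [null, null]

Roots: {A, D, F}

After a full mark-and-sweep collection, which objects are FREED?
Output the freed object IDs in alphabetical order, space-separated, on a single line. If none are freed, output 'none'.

Roots: A D F
Mark A: refs=C, marked=A
Mark D: refs=null B, marked=A D
Mark F: refs=null E null, marked=A D F
Mark C: refs=null, marked=A C D F
Mark B: refs=null A, marked=A B C D F
Mark E: refs=null G, marked=A B C D E F
Mark G: refs=D, marked=A B C D E F G
Unmarked (collected): H

Answer: H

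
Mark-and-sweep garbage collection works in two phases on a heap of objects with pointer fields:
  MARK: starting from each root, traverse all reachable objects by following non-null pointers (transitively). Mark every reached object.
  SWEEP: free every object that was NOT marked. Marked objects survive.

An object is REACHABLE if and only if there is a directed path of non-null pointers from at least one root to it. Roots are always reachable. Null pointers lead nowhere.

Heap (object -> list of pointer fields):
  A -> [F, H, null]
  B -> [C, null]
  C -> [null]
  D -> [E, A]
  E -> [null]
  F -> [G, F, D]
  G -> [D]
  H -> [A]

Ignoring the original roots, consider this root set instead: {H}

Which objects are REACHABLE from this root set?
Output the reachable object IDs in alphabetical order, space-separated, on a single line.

Answer: A D E F G H

Derivation:
Roots: H
Mark H: refs=A, marked=H
Mark A: refs=F H null, marked=A H
Mark F: refs=G F D, marked=A F H
Mark G: refs=D, marked=A F G H
Mark D: refs=E A, marked=A D F G H
Mark E: refs=null, marked=A D E F G H
Unmarked (collected): B C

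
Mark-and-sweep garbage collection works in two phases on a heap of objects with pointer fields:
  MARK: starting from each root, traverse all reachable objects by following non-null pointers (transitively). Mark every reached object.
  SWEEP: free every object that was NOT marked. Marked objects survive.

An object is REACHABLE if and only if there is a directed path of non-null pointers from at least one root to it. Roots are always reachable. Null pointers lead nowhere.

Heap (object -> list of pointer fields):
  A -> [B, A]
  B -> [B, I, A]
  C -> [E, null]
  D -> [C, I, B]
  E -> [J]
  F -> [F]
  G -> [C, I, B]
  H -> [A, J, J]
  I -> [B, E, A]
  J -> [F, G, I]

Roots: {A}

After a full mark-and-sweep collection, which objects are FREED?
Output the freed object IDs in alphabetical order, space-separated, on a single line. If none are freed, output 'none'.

Roots: A
Mark A: refs=B A, marked=A
Mark B: refs=B I A, marked=A B
Mark I: refs=B E A, marked=A B I
Mark E: refs=J, marked=A B E I
Mark J: refs=F G I, marked=A B E I J
Mark F: refs=F, marked=A B E F I J
Mark G: refs=C I B, marked=A B E F G I J
Mark C: refs=E null, marked=A B C E F G I J
Unmarked (collected): D H

Answer: D H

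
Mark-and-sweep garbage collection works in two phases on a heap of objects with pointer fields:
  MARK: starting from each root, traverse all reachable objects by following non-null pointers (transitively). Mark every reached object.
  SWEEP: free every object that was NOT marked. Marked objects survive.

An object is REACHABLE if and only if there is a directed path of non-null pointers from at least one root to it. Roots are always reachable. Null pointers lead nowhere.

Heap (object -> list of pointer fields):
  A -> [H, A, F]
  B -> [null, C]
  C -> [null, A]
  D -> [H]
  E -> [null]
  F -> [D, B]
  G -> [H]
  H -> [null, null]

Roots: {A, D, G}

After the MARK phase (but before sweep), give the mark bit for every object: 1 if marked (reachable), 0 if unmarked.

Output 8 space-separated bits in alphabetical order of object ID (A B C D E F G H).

Answer: 1 1 1 1 0 1 1 1

Derivation:
Roots: A D G
Mark A: refs=H A F, marked=A
Mark D: refs=H, marked=A D
Mark G: refs=H, marked=A D G
Mark H: refs=null null, marked=A D G H
Mark F: refs=D B, marked=A D F G H
Mark B: refs=null C, marked=A B D F G H
Mark C: refs=null A, marked=A B C D F G H
Unmarked (collected): E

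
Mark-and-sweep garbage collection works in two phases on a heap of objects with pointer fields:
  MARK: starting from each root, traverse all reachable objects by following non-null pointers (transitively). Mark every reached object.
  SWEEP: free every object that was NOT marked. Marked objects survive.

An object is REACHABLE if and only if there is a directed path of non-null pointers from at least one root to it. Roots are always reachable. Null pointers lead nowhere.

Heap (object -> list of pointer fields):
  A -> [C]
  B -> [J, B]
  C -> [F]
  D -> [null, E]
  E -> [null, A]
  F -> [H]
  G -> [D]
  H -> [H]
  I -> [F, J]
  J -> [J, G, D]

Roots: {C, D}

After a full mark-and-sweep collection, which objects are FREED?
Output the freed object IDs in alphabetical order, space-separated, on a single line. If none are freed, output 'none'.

Answer: B G I J

Derivation:
Roots: C D
Mark C: refs=F, marked=C
Mark D: refs=null E, marked=C D
Mark F: refs=H, marked=C D F
Mark E: refs=null A, marked=C D E F
Mark H: refs=H, marked=C D E F H
Mark A: refs=C, marked=A C D E F H
Unmarked (collected): B G I J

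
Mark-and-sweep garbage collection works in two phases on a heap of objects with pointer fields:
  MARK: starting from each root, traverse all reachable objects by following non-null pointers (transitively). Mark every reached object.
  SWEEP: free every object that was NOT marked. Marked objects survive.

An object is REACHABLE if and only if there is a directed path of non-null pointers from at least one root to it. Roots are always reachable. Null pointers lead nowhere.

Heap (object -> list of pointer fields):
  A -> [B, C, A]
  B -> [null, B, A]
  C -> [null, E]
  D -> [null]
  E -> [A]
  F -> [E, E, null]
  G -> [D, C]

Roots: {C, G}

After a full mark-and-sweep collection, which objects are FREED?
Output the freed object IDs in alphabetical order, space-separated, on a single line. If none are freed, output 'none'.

Roots: C G
Mark C: refs=null E, marked=C
Mark G: refs=D C, marked=C G
Mark E: refs=A, marked=C E G
Mark D: refs=null, marked=C D E G
Mark A: refs=B C A, marked=A C D E G
Mark B: refs=null B A, marked=A B C D E G
Unmarked (collected): F

Answer: F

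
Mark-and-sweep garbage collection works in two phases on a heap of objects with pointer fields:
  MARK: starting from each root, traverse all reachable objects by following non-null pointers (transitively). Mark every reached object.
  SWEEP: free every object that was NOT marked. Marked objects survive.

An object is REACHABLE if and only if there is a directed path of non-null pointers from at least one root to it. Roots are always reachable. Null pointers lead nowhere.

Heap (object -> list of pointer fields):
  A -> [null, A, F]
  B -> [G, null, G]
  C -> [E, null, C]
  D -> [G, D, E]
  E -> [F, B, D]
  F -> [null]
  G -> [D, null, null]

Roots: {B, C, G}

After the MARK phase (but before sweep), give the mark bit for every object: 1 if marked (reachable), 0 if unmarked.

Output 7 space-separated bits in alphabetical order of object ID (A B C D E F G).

Answer: 0 1 1 1 1 1 1

Derivation:
Roots: B C G
Mark B: refs=G null G, marked=B
Mark C: refs=E null C, marked=B C
Mark G: refs=D null null, marked=B C G
Mark E: refs=F B D, marked=B C E G
Mark D: refs=G D E, marked=B C D E G
Mark F: refs=null, marked=B C D E F G
Unmarked (collected): A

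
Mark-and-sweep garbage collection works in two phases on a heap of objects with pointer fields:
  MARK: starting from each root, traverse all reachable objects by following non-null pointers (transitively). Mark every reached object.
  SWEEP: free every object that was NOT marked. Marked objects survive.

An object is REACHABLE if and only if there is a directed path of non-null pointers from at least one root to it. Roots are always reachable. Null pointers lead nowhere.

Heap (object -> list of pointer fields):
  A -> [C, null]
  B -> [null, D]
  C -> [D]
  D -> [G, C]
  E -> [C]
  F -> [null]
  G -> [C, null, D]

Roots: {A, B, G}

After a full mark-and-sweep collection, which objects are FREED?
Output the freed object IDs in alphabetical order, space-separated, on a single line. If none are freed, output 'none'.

Roots: A B G
Mark A: refs=C null, marked=A
Mark B: refs=null D, marked=A B
Mark G: refs=C null D, marked=A B G
Mark C: refs=D, marked=A B C G
Mark D: refs=G C, marked=A B C D G
Unmarked (collected): E F

Answer: E F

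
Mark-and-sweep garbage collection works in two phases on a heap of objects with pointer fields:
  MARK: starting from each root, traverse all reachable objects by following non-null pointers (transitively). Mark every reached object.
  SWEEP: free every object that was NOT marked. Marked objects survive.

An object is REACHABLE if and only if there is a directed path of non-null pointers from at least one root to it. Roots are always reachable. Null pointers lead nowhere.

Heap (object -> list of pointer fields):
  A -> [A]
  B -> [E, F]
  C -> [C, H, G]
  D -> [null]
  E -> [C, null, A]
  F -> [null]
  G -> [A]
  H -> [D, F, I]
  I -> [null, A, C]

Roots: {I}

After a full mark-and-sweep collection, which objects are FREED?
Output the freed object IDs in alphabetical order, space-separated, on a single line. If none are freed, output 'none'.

Roots: I
Mark I: refs=null A C, marked=I
Mark A: refs=A, marked=A I
Mark C: refs=C H G, marked=A C I
Mark H: refs=D F I, marked=A C H I
Mark G: refs=A, marked=A C G H I
Mark D: refs=null, marked=A C D G H I
Mark F: refs=null, marked=A C D F G H I
Unmarked (collected): B E

Answer: B E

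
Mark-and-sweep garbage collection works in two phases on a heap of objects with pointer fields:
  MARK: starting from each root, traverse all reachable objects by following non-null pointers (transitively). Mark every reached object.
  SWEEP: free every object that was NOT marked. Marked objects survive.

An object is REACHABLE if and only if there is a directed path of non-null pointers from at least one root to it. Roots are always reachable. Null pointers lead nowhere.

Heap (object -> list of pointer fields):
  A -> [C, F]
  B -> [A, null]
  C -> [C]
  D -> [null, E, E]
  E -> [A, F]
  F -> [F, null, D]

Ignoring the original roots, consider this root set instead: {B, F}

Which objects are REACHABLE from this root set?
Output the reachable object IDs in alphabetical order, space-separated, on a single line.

Roots: B F
Mark B: refs=A null, marked=B
Mark F: refs=F null D, marked=B F
Mark A: refs=C F, marked=A B F
Mark D: refs=null E E, marked=A B D F
Mark C: refs=C, marked=A B C D F
Mark E: refs=A F, marked=A B C D E F
Unmarked (collected): (none)

Answer: A B C D E F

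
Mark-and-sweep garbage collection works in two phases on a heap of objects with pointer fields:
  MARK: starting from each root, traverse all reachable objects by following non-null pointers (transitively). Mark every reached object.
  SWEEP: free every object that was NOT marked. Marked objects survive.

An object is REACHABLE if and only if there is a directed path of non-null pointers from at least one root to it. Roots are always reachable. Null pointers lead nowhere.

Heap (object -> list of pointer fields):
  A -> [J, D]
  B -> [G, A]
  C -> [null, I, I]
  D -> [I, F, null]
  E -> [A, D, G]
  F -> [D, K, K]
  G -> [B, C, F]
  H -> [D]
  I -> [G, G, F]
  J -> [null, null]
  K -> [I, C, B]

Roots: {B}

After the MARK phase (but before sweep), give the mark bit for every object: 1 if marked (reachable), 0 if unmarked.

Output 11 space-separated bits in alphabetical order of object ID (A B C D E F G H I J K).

Roots: B
Mark B: refs=G A, marked=B
Mark G: refs=B C F, marked=B G
Mark A: refs=J D, marked=A B G
Mark C: refs=null I I, marked=A B C G
Mark F: refs=D K K, marked=A B C F G
Mark J: refs=null null, marked=A B C F G J
Mark D: refs=I F null, marked=A B C D F G J
Mark I: refs=G G F, marked=A B C D F G I J
Mark K: refs=I C B, marked=A B C D F G I J K
Unmarked (collected): E H

Answer: 1 1 1 1 0 1 1 0 1 1 1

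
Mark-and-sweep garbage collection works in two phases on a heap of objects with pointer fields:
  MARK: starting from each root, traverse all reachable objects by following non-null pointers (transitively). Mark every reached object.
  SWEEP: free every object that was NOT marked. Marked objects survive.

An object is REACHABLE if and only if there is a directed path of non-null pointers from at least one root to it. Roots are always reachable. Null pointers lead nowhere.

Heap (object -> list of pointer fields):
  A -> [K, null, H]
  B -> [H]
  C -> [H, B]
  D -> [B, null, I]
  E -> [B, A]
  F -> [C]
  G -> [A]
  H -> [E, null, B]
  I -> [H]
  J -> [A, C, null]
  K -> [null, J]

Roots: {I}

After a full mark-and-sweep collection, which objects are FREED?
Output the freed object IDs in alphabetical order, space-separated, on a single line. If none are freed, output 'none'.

Answer: D F G

Derivation:
Roots: I
Mark I: refs=H, marked=I
Mark H: refs=E null B, marked=H I
Mark E: refs=B A, marked=E H I
Mark B: refs=H, marked=B E H I
Mark A: refs=K null H, marked=A B E H I
Mark K: refs=null J, marked=A B E H I K
Mark J: refs=A C null, marked=A B E H I J K
Mark C: refs=H B, marked=A B C E H I J K
Unmarked (collected): D F G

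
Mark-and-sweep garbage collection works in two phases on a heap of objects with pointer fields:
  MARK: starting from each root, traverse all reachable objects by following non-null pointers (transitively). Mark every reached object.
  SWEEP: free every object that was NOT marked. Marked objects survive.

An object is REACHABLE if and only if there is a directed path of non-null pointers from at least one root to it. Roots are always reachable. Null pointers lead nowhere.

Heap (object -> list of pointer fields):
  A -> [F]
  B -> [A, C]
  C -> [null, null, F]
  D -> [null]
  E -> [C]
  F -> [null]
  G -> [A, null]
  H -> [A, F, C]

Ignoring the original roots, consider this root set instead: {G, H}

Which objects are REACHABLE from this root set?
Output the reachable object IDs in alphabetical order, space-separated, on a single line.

Roots: G H
Mark G: refs=A null, marked=G
Mark H: refs=A F C, marked=G H
Mark A: refs=F, marked=A G H
Mark F: refs=null, marked=A F G H
Mark C: refs=null null F, marked=A C F G H
Unmarked (collected): B D E

Answer: A C F G H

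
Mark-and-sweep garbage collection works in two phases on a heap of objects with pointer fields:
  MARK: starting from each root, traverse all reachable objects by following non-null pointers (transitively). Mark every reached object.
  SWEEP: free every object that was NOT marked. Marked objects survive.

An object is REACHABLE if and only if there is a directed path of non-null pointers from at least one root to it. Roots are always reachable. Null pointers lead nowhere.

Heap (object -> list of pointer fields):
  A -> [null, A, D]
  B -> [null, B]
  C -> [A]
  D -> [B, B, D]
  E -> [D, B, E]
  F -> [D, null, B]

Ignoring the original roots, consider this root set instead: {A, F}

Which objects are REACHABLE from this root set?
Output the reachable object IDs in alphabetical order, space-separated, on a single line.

Roots: A F
Mark A: refs=null A D, marked=A
Mark F: refs=D null B, marked=A F
Mark D: refs=B B D, marked=A D F
Mark B: refs=null B, marked=A B D F
Unmarked (collected): C E

Answer: A B D F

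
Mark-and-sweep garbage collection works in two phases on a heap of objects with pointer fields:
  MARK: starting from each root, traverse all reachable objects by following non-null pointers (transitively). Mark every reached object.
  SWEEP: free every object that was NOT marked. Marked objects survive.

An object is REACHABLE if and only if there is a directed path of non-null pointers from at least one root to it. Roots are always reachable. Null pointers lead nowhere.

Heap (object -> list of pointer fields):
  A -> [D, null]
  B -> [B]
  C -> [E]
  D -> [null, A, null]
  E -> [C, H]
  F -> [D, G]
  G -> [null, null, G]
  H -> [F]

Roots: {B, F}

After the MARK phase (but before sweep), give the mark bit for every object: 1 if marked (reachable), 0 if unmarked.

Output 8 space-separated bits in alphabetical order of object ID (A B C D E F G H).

Answer: 1 1 0 1 0 1 1 0

Derivation:
Roots: B F
Mark B: refs=B, marked=B
Mark F: refs=D G, marked=B F
Mark D: refs=null A null, marked=B D F
Mark G: refs=null null G, marked=B D F G
Mark A: refs=D null, marked=A B D F G
Unmarked (collected): C E H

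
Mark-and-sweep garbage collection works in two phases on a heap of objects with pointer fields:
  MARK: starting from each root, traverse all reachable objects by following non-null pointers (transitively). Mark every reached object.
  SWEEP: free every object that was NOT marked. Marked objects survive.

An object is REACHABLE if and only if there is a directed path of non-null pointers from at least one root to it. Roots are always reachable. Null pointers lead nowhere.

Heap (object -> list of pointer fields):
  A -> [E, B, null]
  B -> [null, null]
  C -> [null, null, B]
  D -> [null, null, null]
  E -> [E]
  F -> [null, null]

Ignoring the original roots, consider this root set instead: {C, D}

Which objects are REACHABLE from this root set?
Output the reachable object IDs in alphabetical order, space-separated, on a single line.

Answer: B C D

Derivation:
Roots: C D
Mark C: refs=null null B, marked=C
Mark D: refs=null null null, marked=C D
Mark B: refs=null null, marked=B C D
Unmarked (collected): A E F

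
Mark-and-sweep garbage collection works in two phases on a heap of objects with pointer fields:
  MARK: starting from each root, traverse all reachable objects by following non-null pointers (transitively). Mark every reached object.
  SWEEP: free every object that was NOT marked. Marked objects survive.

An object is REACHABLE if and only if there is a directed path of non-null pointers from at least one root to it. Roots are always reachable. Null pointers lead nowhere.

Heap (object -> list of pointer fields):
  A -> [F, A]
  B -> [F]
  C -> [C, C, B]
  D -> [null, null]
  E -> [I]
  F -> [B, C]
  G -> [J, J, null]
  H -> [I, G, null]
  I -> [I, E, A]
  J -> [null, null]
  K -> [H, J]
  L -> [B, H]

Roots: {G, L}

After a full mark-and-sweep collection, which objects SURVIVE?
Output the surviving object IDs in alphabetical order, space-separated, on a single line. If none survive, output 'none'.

Roots: G L
Mark G: refs=J J null, marked=G
Mark L: refs=B H, marked=G L
Mark J: refs=null null, marked=G J L
Mark B: refs=F, marked=B G J L
Mark H: refs=I G null, marked=B G H J L
Mark F: refs=B C, marked=B F G H J L
Mark I: refs=I E A, marked=B F G H I J L
Mark C: refs=C C B, marked=B C F G H I J L
Mark E: refs=I, marked=B C E F G H I J L
Mark A: refs=F A, marked=A B C E F G H I J L
Unmarked (collected): D K

Answer: A B C E F G H I J L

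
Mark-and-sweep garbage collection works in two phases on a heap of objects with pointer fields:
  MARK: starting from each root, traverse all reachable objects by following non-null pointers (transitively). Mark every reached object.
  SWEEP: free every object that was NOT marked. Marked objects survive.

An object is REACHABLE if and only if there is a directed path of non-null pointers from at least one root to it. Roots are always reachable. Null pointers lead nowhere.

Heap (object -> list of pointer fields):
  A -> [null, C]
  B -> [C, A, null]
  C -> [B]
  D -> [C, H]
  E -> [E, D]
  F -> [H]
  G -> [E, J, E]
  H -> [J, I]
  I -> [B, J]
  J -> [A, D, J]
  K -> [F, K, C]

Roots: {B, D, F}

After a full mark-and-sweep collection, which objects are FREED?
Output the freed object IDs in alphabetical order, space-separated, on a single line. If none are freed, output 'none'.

Roots: B D F
Mark B: refs=C A null, marked=B
Mark D: refs=C H, marked=B D
Mark F: refs=H, marked=B D F
Mark C: refs=B, marked=B C D F
Mark A: refs=null C, marked=A B C D F
Mark H: refs=J I, marked=A B C D F H
Mark J: refs=A D J, marked=A B C D F H J
Mark I: refs=B J, marked=A B C D F H I J
Unmarked (collected): E G K

Answer: E G K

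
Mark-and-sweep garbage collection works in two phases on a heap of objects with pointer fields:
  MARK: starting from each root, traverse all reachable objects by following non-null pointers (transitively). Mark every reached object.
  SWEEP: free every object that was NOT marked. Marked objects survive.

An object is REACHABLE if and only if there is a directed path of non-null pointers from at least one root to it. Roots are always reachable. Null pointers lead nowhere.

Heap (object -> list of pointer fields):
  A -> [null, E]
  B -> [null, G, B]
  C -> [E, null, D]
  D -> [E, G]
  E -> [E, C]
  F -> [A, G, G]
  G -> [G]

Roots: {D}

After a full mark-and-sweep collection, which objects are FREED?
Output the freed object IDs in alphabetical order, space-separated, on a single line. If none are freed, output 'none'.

Roots: D
Mark D: refs=E G, marked=D
Mark E: refs=E C, marked=D E
Mark G: refs=G, marked=D E G
Mark C: refs=E null D, marked=C D E G
Unmarked (collected): A B F

Answer: A B F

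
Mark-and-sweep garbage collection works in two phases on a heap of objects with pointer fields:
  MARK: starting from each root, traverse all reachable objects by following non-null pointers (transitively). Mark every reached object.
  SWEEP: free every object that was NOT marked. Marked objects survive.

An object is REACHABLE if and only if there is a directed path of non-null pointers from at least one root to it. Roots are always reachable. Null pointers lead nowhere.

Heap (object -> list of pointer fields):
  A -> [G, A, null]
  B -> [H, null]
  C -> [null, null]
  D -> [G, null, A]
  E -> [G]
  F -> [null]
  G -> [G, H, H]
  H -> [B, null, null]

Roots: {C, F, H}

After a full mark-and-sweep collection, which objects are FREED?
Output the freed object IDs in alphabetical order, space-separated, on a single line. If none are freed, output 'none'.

Roots: C F H
Mark C: refs=null null, marked=C
Mark F: refs=null, marked=C F
Mark H: refs=B null null, marked=C F H
Mark B: refs=H null, marked=B C F H
Unmarked (collected): A D E G

Answer: A D E G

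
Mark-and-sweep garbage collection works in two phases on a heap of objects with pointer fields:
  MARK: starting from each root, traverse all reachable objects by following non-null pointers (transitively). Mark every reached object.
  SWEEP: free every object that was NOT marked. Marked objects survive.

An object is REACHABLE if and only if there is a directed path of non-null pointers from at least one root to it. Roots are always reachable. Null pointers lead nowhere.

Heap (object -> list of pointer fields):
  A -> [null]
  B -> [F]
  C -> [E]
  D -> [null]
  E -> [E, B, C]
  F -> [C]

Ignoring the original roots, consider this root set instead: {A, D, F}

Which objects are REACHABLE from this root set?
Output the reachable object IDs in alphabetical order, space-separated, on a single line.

Answer: A B C D E F

Derivation:
Roots: A D F
Mark A: refs=null, marked=A
Mark D: refs=null, marked=A D
Mark F: refs=C, marked=A D F
Mark C: refs=E, marked=A C D F
Mark E: refs=E B C, marked=A C D E F
Mark B: refs=F, marked=A B C D E F
Unmarked (collected): (none)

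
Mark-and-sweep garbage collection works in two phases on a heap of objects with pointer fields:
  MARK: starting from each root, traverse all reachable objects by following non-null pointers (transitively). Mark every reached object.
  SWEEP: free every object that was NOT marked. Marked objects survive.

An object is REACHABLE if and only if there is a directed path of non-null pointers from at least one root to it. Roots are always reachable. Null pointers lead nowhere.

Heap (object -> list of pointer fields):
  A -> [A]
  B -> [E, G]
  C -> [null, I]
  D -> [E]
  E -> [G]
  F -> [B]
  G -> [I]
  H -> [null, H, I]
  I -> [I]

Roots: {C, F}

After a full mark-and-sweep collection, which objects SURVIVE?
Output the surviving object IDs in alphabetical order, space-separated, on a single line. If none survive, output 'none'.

Answer: B C E F G I

Derivation:
Roots: C F
Mark C: refs=null I, marked=C
Mark F: refs=B, marked=C F
Mark I: refs=I, marked=C F I
Mark B: refs=E G, marked=B C F I
Mark E: refs=G, marked=B C E F I
Mark G: refs=I, marked=B C E F G I
Unmarked (collected): A D H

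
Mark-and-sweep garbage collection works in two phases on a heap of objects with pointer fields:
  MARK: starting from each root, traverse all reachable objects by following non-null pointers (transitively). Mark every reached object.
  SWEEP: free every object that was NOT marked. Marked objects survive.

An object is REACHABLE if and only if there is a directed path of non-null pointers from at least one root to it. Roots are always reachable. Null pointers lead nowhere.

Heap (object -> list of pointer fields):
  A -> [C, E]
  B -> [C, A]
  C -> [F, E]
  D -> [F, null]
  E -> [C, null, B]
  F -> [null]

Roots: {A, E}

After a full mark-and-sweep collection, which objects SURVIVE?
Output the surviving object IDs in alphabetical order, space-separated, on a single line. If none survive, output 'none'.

Answer: A B C E F

Derivation:
Roots: A E
Mark A: refs=C E, marked=A
Mark E: refs=C null B, marked=A E
Mark C: refs=F E, marked=A C E
Mark B: refs=C A, marked=A B C E
Mark F: refs=null, marked=A B C E F
Unmarked (collected): D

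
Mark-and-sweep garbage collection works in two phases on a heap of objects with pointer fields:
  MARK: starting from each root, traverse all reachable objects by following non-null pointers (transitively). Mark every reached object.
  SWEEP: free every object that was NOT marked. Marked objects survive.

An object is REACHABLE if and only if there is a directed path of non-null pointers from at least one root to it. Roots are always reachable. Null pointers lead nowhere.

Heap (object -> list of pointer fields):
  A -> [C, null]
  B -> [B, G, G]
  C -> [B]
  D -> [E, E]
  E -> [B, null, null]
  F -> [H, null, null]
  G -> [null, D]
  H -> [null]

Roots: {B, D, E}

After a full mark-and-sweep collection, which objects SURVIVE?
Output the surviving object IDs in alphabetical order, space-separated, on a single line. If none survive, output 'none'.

Roots: B D E
Mark B: refs=B G G, marked=B
Mark D: refs=E E, marked=B D
Mark E: refs=B null null, marked=B D E
Mark G: refs=null D, marked=B D E G
Unmarked (collected): A C F H

Answer: B D E G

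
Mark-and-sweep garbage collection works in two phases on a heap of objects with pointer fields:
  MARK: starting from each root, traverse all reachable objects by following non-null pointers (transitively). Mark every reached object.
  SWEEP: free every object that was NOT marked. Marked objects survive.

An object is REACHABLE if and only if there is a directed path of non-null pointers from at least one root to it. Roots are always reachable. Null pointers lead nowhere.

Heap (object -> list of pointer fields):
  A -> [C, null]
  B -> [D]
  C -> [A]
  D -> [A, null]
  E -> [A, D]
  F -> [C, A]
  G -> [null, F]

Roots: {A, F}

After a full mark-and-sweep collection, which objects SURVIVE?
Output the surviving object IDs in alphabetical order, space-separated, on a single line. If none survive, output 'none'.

Roots: A F
Mark A: refs=C null, marked=A
Mark F: refs=C A, marked=A F
Mark C: refs=A, marked=A C F
Unmarked (collected): B D E G

Answer: A C F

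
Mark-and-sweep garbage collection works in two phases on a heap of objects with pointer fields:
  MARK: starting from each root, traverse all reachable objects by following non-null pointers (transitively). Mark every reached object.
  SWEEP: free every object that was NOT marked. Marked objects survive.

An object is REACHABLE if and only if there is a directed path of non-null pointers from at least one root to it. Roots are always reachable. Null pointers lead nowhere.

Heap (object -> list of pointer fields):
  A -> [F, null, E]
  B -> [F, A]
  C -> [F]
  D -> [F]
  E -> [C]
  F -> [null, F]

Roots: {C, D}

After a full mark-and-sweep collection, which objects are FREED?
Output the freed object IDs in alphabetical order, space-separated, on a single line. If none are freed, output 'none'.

Answer: A B E

Derivation:
Roots: C D
Mark C: refs=F, marked=C
Mark D: refs=F, marked=C D
Mark F: refs=null F, marked=C D F
Unmarked (collected): A B E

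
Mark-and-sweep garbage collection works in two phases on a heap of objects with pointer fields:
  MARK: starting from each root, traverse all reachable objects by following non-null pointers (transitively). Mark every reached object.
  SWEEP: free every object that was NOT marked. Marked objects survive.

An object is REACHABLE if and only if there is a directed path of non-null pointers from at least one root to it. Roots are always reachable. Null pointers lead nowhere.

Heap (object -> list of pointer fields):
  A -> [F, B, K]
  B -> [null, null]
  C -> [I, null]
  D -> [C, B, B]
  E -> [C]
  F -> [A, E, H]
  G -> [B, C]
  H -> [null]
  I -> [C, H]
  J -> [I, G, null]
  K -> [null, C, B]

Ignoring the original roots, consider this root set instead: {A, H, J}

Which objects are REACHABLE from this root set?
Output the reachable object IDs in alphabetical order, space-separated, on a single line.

Answer: A B C E F G H I J K

Derivation:
Roots: A H J
Mark A: refs=F B K, marked=A
Mark H: refs=null, marked=A H
Mark J: refs=I G null, marked=A H J
Mark F: refs=A E H, marked=A F H J
Mark B: refs=null null, marked=A B F H J
Mark K: refs=null C B, marked=A B F H J K
Mark I: refs=C H, marked=A B F H I J K
Mark G: refs=B C, marked=A B F G H I J K
Mark E: refs=C, marked=A B E F G H I J K
Mark C: refs=I null, marked=A B C E F G H I J K
Unmarked (collected): D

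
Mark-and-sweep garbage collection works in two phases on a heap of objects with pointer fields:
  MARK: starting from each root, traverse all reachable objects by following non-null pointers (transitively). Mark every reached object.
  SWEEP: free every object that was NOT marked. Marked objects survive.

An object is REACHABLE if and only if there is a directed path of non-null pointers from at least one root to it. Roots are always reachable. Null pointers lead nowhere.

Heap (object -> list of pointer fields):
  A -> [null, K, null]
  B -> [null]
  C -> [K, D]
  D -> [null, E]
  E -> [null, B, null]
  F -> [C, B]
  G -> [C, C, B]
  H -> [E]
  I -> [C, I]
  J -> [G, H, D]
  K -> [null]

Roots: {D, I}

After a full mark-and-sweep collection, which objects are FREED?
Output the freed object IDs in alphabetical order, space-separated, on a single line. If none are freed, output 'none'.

Roots: D I
Mark D: refs=null E, marked=D
Mark I: refs=C I, marked=D I
Mark E: refs=null B null, marked=D E I
Mark C: refs=K D, marked=C D E I
Mark B: refs=null, marked=B C D E I
Mark K: refs=null, marked=B C D E I K
Unmarked (collected): A F G H J

Answer: A F G H J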